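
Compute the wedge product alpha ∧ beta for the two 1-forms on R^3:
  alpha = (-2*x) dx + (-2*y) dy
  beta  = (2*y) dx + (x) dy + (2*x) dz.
alpha ∧ beta = (-2*x^2 + 4*y^2) dx ∧ dy + (-4*x^2) dx ∧ dz + (-4*x*y) dy ∧ dz

Distribute the wedge, using dx_i ∧ dx_j = -dx_j ∧ dx_i and dx_i ∧ dx_i = 0. For each pair (i, j) with i < j, the coefficient of dx_i ∧ dx_j in alpha ∧ beta is (alpha_i * beta_j - alpha_j * beta_i). Collecting: alpha ∧ beta = (-2*x^2 + 4*y^2) dx ∧ dy + (-4*x^2) dx ∧ dz + (-4*x*y) dy ∧ dz.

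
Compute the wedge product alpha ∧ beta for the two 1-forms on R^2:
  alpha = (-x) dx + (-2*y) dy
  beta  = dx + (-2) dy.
alpha ∧ beta = (2*x + 2*y) dx ∧ dy

Distribute the wedge, using dx_i ∧ dx_j = -dx_j ∧ dx_i and dx_i ∧ dx_i = 0. For each pair (i, j) with i < j, the coefficient of dx_i ∧ dx_j in alpha ∧ beta is (alpha_i * beta_j - alpha_j * beta_i). Collecting: alpha ∧ beta = (2*x + 2*y) dx ∧ dy.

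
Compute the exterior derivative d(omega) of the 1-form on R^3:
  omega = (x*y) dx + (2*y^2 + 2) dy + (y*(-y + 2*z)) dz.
d(omega) = (-x) dx ∧ dy + (-2*y + 2*z) dy ∧ dz

For a 1-form omega = sum_i f_i dx_i, the exterior derivative is
  d(omega) = sum_{i < j} (∂f_j/∂x_i - ∂f_i/∂x_j) dx_i ∧ dx_j.
  coefficient of dx ∧ dy: ∂f_2/∂x - ∂f_1/∂y = ∂(2*y^2 + 2)/∂x - ∂(x*y)/∂y = -x
  coefficient of dy ∧ dz: ∂f_3/∂y - ∂f_2/∂z = ∂(y*(-y + 2*z))/∂y - ∂(2*y^2 + 2)/∂z = -2*y + 2*z
Assembling: d(omega) = (-x) dx ∧ dy + (-2*y + 2*z) dy ∧ dz.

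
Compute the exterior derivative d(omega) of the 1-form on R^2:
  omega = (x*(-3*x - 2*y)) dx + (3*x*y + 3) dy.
d(omega) = (2*x + 3*y) dx ∧ dy

For a 1-form omega = sum_i f_i dx_i, the exterior derivative is
  d(omega) = sum_{i < j} (∂f_j/∂x_i - ∂f_i/∂x_j) dx_i ∧ dx_j.
  coefficient of dx ∧ dy: ∂f_2/∂x - ∂f_1/∂y = ∂(3*x*y + 3)/∂x - ∂(x*(-3*x - 2*y))/∂y = 2*x + 3*y
Assembling: d(omega) = (2*x + 3*y) dx ∧ dy.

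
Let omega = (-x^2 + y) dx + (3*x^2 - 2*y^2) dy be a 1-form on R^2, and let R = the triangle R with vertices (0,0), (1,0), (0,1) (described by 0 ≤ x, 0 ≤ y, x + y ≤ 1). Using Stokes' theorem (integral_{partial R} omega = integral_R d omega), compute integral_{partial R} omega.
integral_(partial R) omega = 1/2

Stokes: integral_partial_R omega = integral_R d omega with d omega = (∂Q/∂x - ∂P/∂y) dx ∧ dy.
  ∂Q/∂x = 6*x
  ∂P/∂y = 1
  integrand = ∂Q/∂x - ∂P/∂y = 6*x - 1.
Integrating over R: integral_0^1 integral_0^{1-x} (6*x - 1) dy dx = 1/2.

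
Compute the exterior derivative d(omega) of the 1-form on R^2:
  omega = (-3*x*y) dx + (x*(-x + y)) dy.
d(omega) = (x + y) dx ∧ dy

For a 1-form omega = sum_i f_i dx_i, the exterior derivative is
  d(omega) = sum_{i < j} (∂f_j/∂x_i - ∂f_i/∂x_j) dx_i ∧ dx_j.
  coefficient of dx ∧ dy: ∂f_2/∂x - ∂f_1/∂y = ∂(x*(-x + y))/∂x - ∂(-3*x*y)/∂y = x + y
Assembling: d(omega) = (x + y) dx ∧ dy.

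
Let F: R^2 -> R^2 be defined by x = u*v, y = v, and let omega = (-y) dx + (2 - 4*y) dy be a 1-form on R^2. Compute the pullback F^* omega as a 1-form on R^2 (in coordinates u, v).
F^* omega = (-v^2) du + (-u*v - 4*v + 2) dv

Using F^*(f dg) = (f ∘ F) d(g ∘ F), substitute each coordinate x_i by F_i(u, v) in f_i, and replace dx_i by d F_i = (∂F_i/∂u) du + (∂F_i/∂v) dv.
  For the x component: f_1(F) = -v; d F_1 = (v) du + (u) dv
  For the y component: f_2(F) = 2 - 4*v; d F_2 = (0) du + (1) dv
Combining and collecting du, dv coefficients:
  coeff of du: -v^2
  coeff of dv: -u*v - 4*v + 2
F^* omega = (-v^2) du + (-u*v - 4*v + 2) dv.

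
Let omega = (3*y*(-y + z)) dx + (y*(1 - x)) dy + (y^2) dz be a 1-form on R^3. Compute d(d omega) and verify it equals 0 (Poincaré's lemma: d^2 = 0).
d(d omega) = 0

Step 1: d omega = sum_{i<j} (∂f_j/∂x_i - ∂f_i/∂x_j) dx_i ∧ dx_j:
  coeff of dx ∧ dy: 5*y - 3*z
  coeff of dx ∧ dz: -3*y
  coeff of dy ∧ dz: 2*y
Step 2: Apply d again to each 2-form coefficient. The only possible 3-form in R^3 is dx ∧ dy ∧ dz, with coefficient
  ∂(coeff of dy∧dz)/∂x - ∂(coeff of dx∧dz)/∂y + ∂(coeff of dx∧dy)/∂z
  = ∂/∂x (2*y) - ∂/∂y (-3*y) + ∂/∂z (5*y - 3*z).
Each of these terms simplifies to sums of mixed partials that cancel in pairs. The result is 0 (by equality of mixed partials for smooth functions — Schwarz / Clairaut).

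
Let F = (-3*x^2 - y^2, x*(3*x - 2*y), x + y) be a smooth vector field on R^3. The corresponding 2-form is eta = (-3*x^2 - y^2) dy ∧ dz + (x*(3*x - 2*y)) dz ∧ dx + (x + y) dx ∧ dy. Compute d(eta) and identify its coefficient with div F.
d(eta) = (-8*x) dx ∧ dy ∧ dz; div F = -8*x

For a 2-form in R^3 of the form above, applying d gives a 3-form with coefficient ∂P/∂x + ∂Q/∂y + ∂R/∂z:
  ∂P/∂x = -6*x
  ∂Q/∂y = -2*x
  ∂R/∂z = 0
Sum = -8*x, which is exactly div F.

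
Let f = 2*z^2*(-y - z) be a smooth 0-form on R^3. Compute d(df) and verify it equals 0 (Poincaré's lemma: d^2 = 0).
d(df) = 0

Step 1: df = sum_i (∂f/∂x_i) dx_i = (0) dx + (-2*z^2) dy + (2*z*(-2*y - 3*z)) dz.
Step 2: Apply d again. Using the 1-form formula, the coefficient of dx ∧ dy in d(df) is ∂^2 f/∂x ∂y - ∂^2 f/∂y ∂x = (0) - (0) = 0 (equality of mixed partials for smooth f).
Similarly for dx ∧ dz and dy ∧ dz — all coefficients vanish. So d(df) = 0.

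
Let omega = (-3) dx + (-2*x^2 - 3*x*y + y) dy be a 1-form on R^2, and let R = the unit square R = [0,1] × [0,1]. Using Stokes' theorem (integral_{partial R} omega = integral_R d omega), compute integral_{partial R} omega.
integral_(partial R) omega = -7/2

Stokes: integral_partial_R omega = integral_R d omega with d omega = (∂Q/∂x - ∂P/∂y) dx ∧ dy.
  ∂Q/∂x = -4*x - 3*y
  ∂P/∂y = 0
  integrand = ∂Q/∂x - ∂P/∂y = -4*x - 3*y.
Integrating over R: integral_0^1 integral_0^1 (-4*x - 3*y) dx dy = -7/2.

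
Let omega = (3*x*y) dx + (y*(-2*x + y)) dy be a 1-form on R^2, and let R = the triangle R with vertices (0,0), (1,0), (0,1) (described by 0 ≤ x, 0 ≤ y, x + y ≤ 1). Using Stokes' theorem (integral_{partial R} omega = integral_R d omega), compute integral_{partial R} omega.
integral_(partial R) omega = -5/6

Stokes: integral_partial_R omega = integral_R d omega with d omega = (∂Q/∂x - ∂P/∂y) dx ∧ dy.
  ∂Q/∂x = -2*y
  ∂P/∂y = 3*x
  integrand = ∂Q/∂x - ∂P/∂y = -3*x - 2*y.
Integrating over R: integral_0^1 integral_0^{1-x} (-3*x - 2*y) dy dx = -5/6.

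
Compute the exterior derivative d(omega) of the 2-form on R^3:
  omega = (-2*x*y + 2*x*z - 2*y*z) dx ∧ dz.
d(omega) = (2*x + 2*z) dx ∧ dy ∧ dz

For a 2-form omega = sum_{i<j} g_{ij} dx_i ∧ dx_j, the exterior derivative is
  d(omega) = sum_{i<j} d(g_{ij}) ∧ dx_i ∧ dx_j = sum_{i<j, k} (∂g_{ij}/∂x_k) dx_k ∧ dx_i ∧ dx_j.
Expand each term, using dx_k ∧ dx_i ∧ dx_j = sgn(permutation) dx_{(a)} ∧ dx_{(b)} ∧ dx_{(c)} with (a < b < c) sorted:
  d(-2*x*y + 2*x*z - 2*y*z) includes (∂/∂y)(-2*x*y + 2*x*z - 2*y*z) dy = (-2*x - 2*z) dy, which multiplied by dx ∧ dz gives (2*x + 2*z) dx ∧ dy ∧ dz
Collecting like 3-forms: d(omega) = (2*x + 2*z) dx ∧ dy ∧ dz.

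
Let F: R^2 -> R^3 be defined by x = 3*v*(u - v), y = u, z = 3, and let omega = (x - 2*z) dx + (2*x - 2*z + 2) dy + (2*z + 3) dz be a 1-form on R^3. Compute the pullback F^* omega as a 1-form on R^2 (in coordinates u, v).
F^* omega = (9*u*v^2 + 6*u*v - 9*v^3 - 6*v^2 - 18*v - 4) du + (9*u^2*v - 27*u*v^2 - 18*u + 18*v^3 + 36*v) dv

Using F^*(f dg) = (f ∘ F) d(g ∘ F), substitute each coordinate x_i by F_i(u, v) in f_i, and replace dx_i by d F_i = (∂F_i/∂u) du + (∂F_i/∂v) dv.
  For the x component: f_1(F) = 3*u*v - 3*v^2 - 6; d F_1 = (3*v) du + (3*u - 6*v) dv
  For the y component: f_2(F) = 6*u*v - 6*v^2 - 4; d F_2 = (1) du + (0) dv
  For the z component: f_3(F) = 9; d F_3 = (0) du + (0) dv
Combining and collecting du, dv coefficients:
  coeff of du: 9*u*v^2 + 6*u*v - 9*v^3 - 6*v^2 - 18*v - 4
  coeff of dv: 9*u^2*v - 27*u*v^2 - 18*u + 18*v^3 + 36*v
F^* omega = (9*u*v^2 + 6*u*v - 9*v^3 - 6*v^2 - 18*v - 4) du + (9*u^2*v - 27*u*v^2 - 18*u + 18*v^3 + 36*v) dv.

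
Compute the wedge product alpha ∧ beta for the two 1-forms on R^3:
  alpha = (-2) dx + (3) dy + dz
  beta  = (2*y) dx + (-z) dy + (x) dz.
alpha ∧ beta = (-6*y + 2*z) dx ∧ dy + (-2*x - 2*y) dx ∧ dz + (3*x + z) dy ∧ dz

Distribute the wedge, using dx_i ∧ dx_j = -dx_j ∧ dx_i and dx_i ∧ dx_i = 0. For each pair (i, j) with i < j, the coefficient of dx_i ∧ dx_j in alpha ∧ beta is (alpha_i * beta_j - alpha_j * beta_i). Collecting: alpha ∧ beta = (-6*y + 2*z) dx ∧ dy + (-2*x - 2*y) dx ∧ dz + (3*x + z) dy ∧ dz.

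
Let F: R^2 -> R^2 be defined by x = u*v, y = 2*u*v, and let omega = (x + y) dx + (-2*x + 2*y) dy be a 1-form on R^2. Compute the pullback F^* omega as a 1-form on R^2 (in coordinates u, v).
F^* omega = (7*u*v^2) du + (7*u^2*v) dv

Using F^*(f dg) = (f ∘ F) d(g ∘ F), substitute each coordinate x_i by F_i(u, v) in f_i, and replace dx_i by d F_i = (∂F_i/∂u) du + (∂F_i/∂v) dv.
  For the x component: f_1(F) = 3*u*v; d F_1 = (v) du + (u) dv
  For the y component: f_2(F) = 2*u*v; d F_2 = (2*v) du + (2*u) dv
Combining and collecting du, dv coefficients:
  coeff of du: 7*u*v^2
  coeff of dv: 7*u^2*v
F^* omega = (7*u*v^2) du + (7*u^2*v) dv.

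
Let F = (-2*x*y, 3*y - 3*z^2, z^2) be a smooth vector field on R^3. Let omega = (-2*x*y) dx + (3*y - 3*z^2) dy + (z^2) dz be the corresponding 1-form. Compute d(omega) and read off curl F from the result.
d(omega) = (6*z) dy ∧ dz + (0) dz ∧ dx + (2*x) dx ∧ dy; curl F = (6*z, 0, 2*x)

d omega = sum_{i<j} (∂f_j/∂x_i - ∂f_i/∂x_j) dx_i ∧ dx_j. Under the identification (dy ∧ dz, dz ∧ dx, dx ∧ dy) ↔ (e_x, e_y, e_z), the coefficients are exactly the components of curl F. Compute:
  ∂R/∂y - ∂Q/∂z = (0) - (-6*z) = 6*z
  ∂P/∂z - ∂R/∂x = (0) - (0) = 0
  ∂Q/∂x - ∂P/∂y = (0) - (-2*x) = 2*x.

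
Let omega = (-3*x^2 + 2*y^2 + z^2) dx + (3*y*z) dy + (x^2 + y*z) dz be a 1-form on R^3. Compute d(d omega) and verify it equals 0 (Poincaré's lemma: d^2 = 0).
d(d omega) = 0

Step 1: d omega = sum_{i<j} (∂f_j/∂x_i - ∂f_i/∂x_j) dx_i ∧ dx_j:
  coeff of dx ∧ dy: -4*y
  coeff of dx ∧ dz: 2*x - 2*z
  coeff of dy ∧ dz: -3*y + z
Step 2: Apply d again to each 2-form coefficient. The only possible 3-form in R^3 is dx ∧ dy ∧ dz, with coefficient
  ∂(coeff of dy∧dz)/∂x - ∂(coeff of dx∧dz)/∂y + ∂(coeff of dx∧dy)/∂z
  = ∂/∂x (-3*y + z) - ∂/∂y (2*x - 2*z) + ∂/∂z (-4*y).
Each of these terms simplifies to sums of mixed partials that cancel in pairs. The result is 0 (by equality of mixed partials for smooth functions — Schwarz / Clairaut).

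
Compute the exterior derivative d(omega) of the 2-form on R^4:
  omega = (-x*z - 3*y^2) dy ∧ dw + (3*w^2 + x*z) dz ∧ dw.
d(omega) = (-z) dx ∧ dy ∧ dw + (x) dy ∧ dz ∧ dw + (z) dx ∧ dz ∧ dw

For a 2-form omega = sum_{i<j} g_{ij} dx_i ∧ dx_j, the exterior derivative is
  d(omega) = sum_{i<j} d(g_{ij}) ∧ dx_i ∧ dx_j = sum_{i<j, k} (∂g_{ij}/∂x_k) dx_k ∧ dx_i ∧ dx_j.
Expand each term, using dx_k ∧ dx_i ∧ dx_j = sgn(permutation) dx_{(a)} ∧ dx_{(b)} ∧ dx_{(c)} with (a < b < c) sorted:
  d(-x*z - 3*y^2) includes (∂/∂x)(-x*z - 3*y^2) dx = (-z) dx, which multiplied by dy ∧ dw gives (-z) dx ∧ dy ∧ dw
  d(-x*z - 3*y^2) includes (∂/∂z)(-x*z - 3*y^2) dz = (-x) dz, which multiplied by dy ∧ dw gives (x) dy ∧ dz ∧ dw
  d(3*w^2 + x*z) includes (∂/∂x)(3*w^2 + x*z) dx = (z) dx, which multiplied by dz ∧ dw gives (z) dx ∧ dz ∧ dw
Collecting like 3-forms: d(omega) = (-z) dx ∧ dy ∧ dw + (x) dy ∧ dz ∧ dw + (z) dx ∧ dz ∧ dw.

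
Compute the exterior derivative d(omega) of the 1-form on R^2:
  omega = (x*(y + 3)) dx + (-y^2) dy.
d(omega) = (-x) dx ∧ dy

For a 1-form omega = sum_i f_i dx_i, the exterior derivative is
  d(omega) = sum_{i < j} (∂f_j/∂x_i - ∂f_i/∂x_j) dx_i ∧ dx_j.
  coefficient of dx ∧ dy: ∂f_2/∂x - ∂f_1/∂y = ∂(-y^2)/∂x - ∂(x*(y + 3))/∂y = -x
Assembling: d(omega) = (-x) dx ∧ dy.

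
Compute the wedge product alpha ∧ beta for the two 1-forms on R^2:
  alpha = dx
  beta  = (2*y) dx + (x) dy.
alpha ∧ beta = (x) dx ∧ dy

Distribute the wedge, using dx_i ∧ dx_j = -dx_j ∧ dx_i and dx_i ∧ dx_i = 0. For each pair (i, j) with i < j, the coefficient of dx_i ∧ dx_j in alpha ∧ beta is (alpha_i * beta_j - alpha_j * beta_i). Collecting: alpha ∧ beta = (x) dx ∧ dy.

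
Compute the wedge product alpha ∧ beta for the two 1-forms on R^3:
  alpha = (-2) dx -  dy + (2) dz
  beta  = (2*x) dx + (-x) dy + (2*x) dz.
alpha ∧ beta = (4*x) dx ∧ dy + (-8*x) dx ∧ dz

Distribute the wedge, using dx_i ∧ dx_j = -dx_j ∧ dx_i and dx_i ∧ dx_i = 0. For each pair (i, j) with i < j, the coefficient of dx_i ∧ dx_j in alpha ∧ beta is (alpha_i * beta_j - alpha_j * beta_i). Collecting: alpha ∧ beta = (4*x) dx ∧ dy + (-8*x) dx ∧ dz.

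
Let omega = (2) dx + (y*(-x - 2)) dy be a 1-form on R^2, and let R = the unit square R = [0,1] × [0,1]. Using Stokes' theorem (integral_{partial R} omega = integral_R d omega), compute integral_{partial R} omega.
integral_(partial R) omega = -1/2

Stokes: integral_partial_R omega = integral_R d omega with d omega = (∂Q/∂x - ∂P/∂y) dx ∧ dy.
  ∂Q/∂x = -y
  ∂P/∂y = 0
  integrand = ∂Q/∂x - ∂P/∂y = -y.
Integrating over R: integral_0^1 integral_0^1 (-y) dx dy = -1/2.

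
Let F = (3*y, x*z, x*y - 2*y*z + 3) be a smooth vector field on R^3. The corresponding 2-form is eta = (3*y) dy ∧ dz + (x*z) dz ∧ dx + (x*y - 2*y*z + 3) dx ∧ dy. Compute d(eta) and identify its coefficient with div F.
d(eta) = (-2*y) dx ∧ dy ∧ dz; div F = -2*y

For a 2-form in R^3 of the form above, applying d gives a 3-form with coefficient ∂P/∂x + ∂Q/∂y + ∂R/∂z:
  ∂P/∂x = 0
  ∂Q/∂y = 0
  ∂R/∂z = -2*y
Sum = -2*y, which is exactly div F.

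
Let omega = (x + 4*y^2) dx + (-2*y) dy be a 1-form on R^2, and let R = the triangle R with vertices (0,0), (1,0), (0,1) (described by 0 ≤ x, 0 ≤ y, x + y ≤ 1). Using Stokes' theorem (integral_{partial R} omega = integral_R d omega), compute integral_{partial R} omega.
integral_(partial R) omega = -4/3

Stokes: integral_partial_R omega = integral_R d omega with d omega = (∂Q/∂x - ∂P/∂y) dx ∧ dy.
  ∂Q/∂x = 0
  ∂P/∂y = 8*y
  integrand = ∂Q/∂x - ∂P/∂y = -8*y.
Integrating over R: integral_0^1 integral_0^{1-x} (-8*y) dy dx = -4/3.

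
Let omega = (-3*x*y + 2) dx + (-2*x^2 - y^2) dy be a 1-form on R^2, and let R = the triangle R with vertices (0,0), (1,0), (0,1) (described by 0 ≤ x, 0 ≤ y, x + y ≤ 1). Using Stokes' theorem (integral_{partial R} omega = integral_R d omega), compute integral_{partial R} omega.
integral_(partial R) omega = -1/6

Stokes: integral_partial_R omega = integral_R d omega with d omega = (∂Q/∂x - ∂P/∂y) dx ∧ dy.
  ∂Q/∂x = -4*x
  ∂P/∂y = -3*x
  integrand = ∂Q/∂x - ∂P/∂y = -x.
Integrating over R: integral_0^1 integral_0^{1-x} (-x) dy dx = -1/6.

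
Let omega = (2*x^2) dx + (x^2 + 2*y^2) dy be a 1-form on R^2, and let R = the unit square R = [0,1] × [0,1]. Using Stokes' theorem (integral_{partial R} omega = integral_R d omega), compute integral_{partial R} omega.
integral_(partial R) omega = 1

Stokes: integral_partial_R omega = integral_R d omega with d omega = (∂Q/∂x - ∂P/∂y) dx ∧ dy.
  ∂Q/∂x = 2*x
  ∂P/∂y = 0
  integrand = ∂Q/∂x - ∂P/∂y = 2*x.
Integrating over R: integral_0^1 integral_0^1 (2*x) dx dy = 1.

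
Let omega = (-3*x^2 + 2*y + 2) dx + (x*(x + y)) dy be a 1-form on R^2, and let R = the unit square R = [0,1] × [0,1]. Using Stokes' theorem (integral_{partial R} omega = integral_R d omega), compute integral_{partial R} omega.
integral_(partial R) omega = -1/2

Stokes: integral_partial_R omega = integral_R d omega with d omega = (∂Q/∂x - ∂P/∂y) dx ∧ dy.
  ∂Q/∂x = 2*x + y
  ∂P/∂y = 2
  integrand = ∂Q/∂x - ∂P/∂y = 2*x + y - 2.
Integrating over R: integral_0^1 integral_0^1 (2*x + y - 2) dx dy = -1/2.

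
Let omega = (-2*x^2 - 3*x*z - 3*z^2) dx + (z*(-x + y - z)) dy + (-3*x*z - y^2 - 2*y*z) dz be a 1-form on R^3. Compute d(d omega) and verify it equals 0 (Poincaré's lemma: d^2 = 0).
d(d omega) = 0

Step 1: d omega = sum_{i<j} (∂f_j/∂x_i - ∂f_i/∂x_j) dx_i ∧ dx_j:
  coeff of dx ∧ dy: -z
  coeff of dx ∧ dz: 3*x + 3*z
  coeff of dy ∧ dz: x - 3*y
Step 2: Apply d again to each 2-form coefficient. The only possible 3-form in R^3 is dx ∧ dy ∧ dz, with coefficient
  ∂(coeff of dy∧dz)/∂x - ∂(coeff of dx∧dz)/∂y + ∂(coeff of dx∧dy)/∂z
  = ∂/∂x (x - 3*y) - ∂/∂y (3*x + 3*z) + ∂/∂z (-z).
Each of these terms simplifies to sums of mixed partials that cancel in pairs. The result is 0 (by equality of mixed partials for smooth functions — Schwarz / Clairaut).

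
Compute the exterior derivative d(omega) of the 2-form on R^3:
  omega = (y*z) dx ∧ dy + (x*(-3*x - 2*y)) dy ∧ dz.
d(omega) = (-6*x - y) dx ∧ dy ∧ dz

For a 2-form omega = sum_{i<j} g_{ij} dx_i ∧ dx_j, the exterior derivative is
  d(omega) = sum_{i<j} d(g_{ij}) ∧ dx_i ∧ dx_j = sum_{i<j, k} (∂g_{ij}/∂x_k) dx_k ∧ dx_i ∧ dx_j.
Expand each term, using dx_k ∧ dx_i ∧ dx_j = sgn(permutation) dx_{(a)} ∧ dx_{(b)} ∧ dx_{(c)} with (a < b < c) sorted:
  d(y*z) includes (∂/∂z)(y*z) dz = (y) dz, which multiplied by dx ∧ dy gives (y) dx ∧ dy ∧ dz
  d(x*(-3*x - 2*y)) includes (∂/∂x)(x*(-3*x - 2*y)) dx = (-6*x - 2*y) dx, which multiplied by dy ∧ dz gives (-6*x - 2*y) dx ∧ dy ∧ dz
Collecting like 3-forms: d(omega) = (-6*x - y) dx ∧ dy ∧ dz.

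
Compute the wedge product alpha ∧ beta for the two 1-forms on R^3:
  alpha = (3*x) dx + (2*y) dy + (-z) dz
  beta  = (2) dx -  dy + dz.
alpha ∧ beta = (-3*x - 4*y) dx ∧ dy + (3*x + 2*z) dx ∧ dz + (2*y - z) dy ∧ dz

Distribute the wedge, using dx_i ∧ dx_j = -dx_j ∧ dx_i and dx_i ∧ dx_i = 0. For each pair (i, j) with i < j, the coefficient of dx_i ∧ dx_j in alpha ∧ beta is (alpha_i * beta_j - alpha_j * beta_i). Collecting: alpha ∧ beta = (-3*x - 4*y) dx ∧ dy + (3*x + 2*z) dx ∧ dz + (2*y - z) dy ∧ dz.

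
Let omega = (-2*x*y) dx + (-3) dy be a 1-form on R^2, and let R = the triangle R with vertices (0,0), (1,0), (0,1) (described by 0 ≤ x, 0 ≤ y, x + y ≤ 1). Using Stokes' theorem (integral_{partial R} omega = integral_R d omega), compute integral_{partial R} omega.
integral_(partial R) omega = 1/3

Stokes: integral_partial_R omega = integral_R d omega with d omega = (∂Q/∂x - ∂P/∂y) dx ∧ dy.
  ∂Q/∂x = 0
  ∂P/∂y = -2*x
  integrand = ∂Q/∂x - ∂P/∂y = 2*x.
Integrating over R: integral_0^1 integral_0^{1-x} (2*x) dy dx = 1/3.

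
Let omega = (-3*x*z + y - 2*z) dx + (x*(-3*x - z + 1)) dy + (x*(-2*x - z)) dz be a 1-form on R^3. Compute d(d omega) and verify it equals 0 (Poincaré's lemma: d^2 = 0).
d(d omega) = 0

Step 1: d omega = sum_{i<j} (∂f_j/∂x_i - ∂f_i/∂x_j) dx_i ∧ dx_j:
  coeff of dx ∧ dy: -6*x - z
  coeff of dx ∧ dz: -x - z + 2
  coeff of dy ∧ dz: x
Step 2: Apply d again to each 2-form coefficient. The only possible 3-form in R^3 is dx ∧ dy ∧ dz, with coefficient
  ∂(coeff of dy∧dz)/∂x - ∂(coeff of dx∧dz)/∂y + ∂(coeff of dx∧dy)/∂z
  = ∂/∂x (x) - ∂/∂y (-x - z + 2) + ∂/∂z (-6*x - z).
Each of these terms simplifies to sums of mixed partials that cancel in pairs. The result is 0 (by equality of mixed partials for smooth functions — Schwarz / Clairaut).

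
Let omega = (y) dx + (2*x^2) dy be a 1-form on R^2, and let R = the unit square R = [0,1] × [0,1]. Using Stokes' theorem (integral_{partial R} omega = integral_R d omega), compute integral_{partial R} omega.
integral_(partial R) omega = 1

Stokes: integral_partial_R omega = integral_R d omega with d omega = (∂Q/∂x - ∂P/∂y) dx ∧ dy.
  ∂Q/∂x = 4*x
  ∂P/∂y = 1
  integrand = ∂Q/∂x - ∂P/∂y = 4*x - 1.
Integrating over R: integral_0^1 integral_0^1 (4*x - 1) dx dy = 1.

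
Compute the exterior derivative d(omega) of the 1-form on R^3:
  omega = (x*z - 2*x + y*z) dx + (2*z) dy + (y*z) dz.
d(omega) = (-z) dx ∧ dy + (-x - y) dx ∧ dz + (z - 2) dy ∧ dz

For a 1-form omega = sum_i f_i dx_i, the exterior derivative is
  d(omega) = sum_{i < j} (∂f_j/∂x_i - ∂f_i/∂x_j) dx_i ∧ dx_j.
  coefficient of dx ∧ dy: ∂f_2/∂x - ∂f_1/∂y = ∂(2*z)/∂x - ∂(x*z - 2*x + y*z)/∂y = -z
  coefficient of dx ∧ dz: ∂f_3/∂x - ∂f_1/∂z = ∂(y*z)/∂x - ∂(x*z - 2*x + y*z)/∂z = -x - y
  coefficient of dy ∧ dz: ∂f_3/∂y - ∂f_2/∂z = ∂(y*z)/∂y - ∂(2*z)/∂z = z - 2
Assembling: d(omega) = (-z) dx ∧ dy + (-x - y) dx ∧ dz + (z - 2) dy ∧ dz.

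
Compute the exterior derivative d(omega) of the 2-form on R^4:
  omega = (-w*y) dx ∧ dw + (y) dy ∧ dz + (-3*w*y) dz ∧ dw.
d(omega) = (w) dx ∧ dy ∧ dw + (-3*w) dy ∧ dz ∧ dw

For a 2-form omega = sum_{i<j} g_{ij} dx_i ∧ dx_j, the exterior derivative is
  d(omega) = sum_{i<j} d(g_{ij}) ∧ dx_i ∧ dx_j = sum_{i<j, k} (∂g_{ij}/∂x_k) dx_k ∧ dx_i ∧ dx_j.
Expand each term, using dx_k ∧ dx_i ∧ dx_j = sgn(permutation) dx_{(a)} ∧ dx_{(b)} ∧ dx_{(c)} with (a < b < c) sorted:
  d(-w*y) includes (∂/∂y)(-w*y) dy = (-w) dy, which multiplied by dx ∧ dw gives (w) dx ∧ dy ∧ dw
  d(-3*w*y) includes (∂/∂y)(-3*w*y) dy = (-3*w) dy, which multiplied by dz ∧ dw gives (-3*w) dy ∧ dz ∧ dw
Collecting like 3-forms: d(omega) = (w) dx ∧ dy ∧ dw + (-3*w) dy ∧ dz ∧ dw.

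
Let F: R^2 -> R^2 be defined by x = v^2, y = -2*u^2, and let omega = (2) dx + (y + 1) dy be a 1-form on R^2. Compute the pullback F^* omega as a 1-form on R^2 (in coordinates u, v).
F^* omega = (8*u^3 - 4*u) du + (4*v) dv

Using F^*(f dg) = (f ∘ F) d(g ∘ F), substitute each coordinate x_i by F_i(u, v) in f_i, and replace dx_i by d F_i = (∂F_i/∂u) du + (∂F_i/∂v) dv.
  For the x component: f_1(F) = 2; d F_1 = (0) du + (2*v) dv
  For the y component: f_2(F) = 1 - 2*u^2; d F_2 = (-4*u) du + (0) dv
Combining and collecting du, dv coefficients:
  coeff of du: 8*u^3 - 4*u
  coeff of dv: 4*v
F^* omega = (8*u^3 - 4*u) du + (4*v) dv.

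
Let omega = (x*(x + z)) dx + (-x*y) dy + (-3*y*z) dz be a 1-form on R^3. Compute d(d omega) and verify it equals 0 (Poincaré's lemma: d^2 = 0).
d(d omega) = 0

Step 1: d omega = sum_{i<j} (∂f_j/∂x_i - ∂f_i/∂x_j) dx_i ∧ dx_j:
  coeff of dx ∧ dy: -y
  coeff of dx ∧ dz: -x
  coeff of dy ∧ dz: -3*z
Step 2: Apply d again to each 2-form coefficient. The only possible 3-form in R^3 is dx ∧ dy ∧ dz, with coefficient
  ∂(coeff of dy∧dz)/∂x - ∂(coeff of dx∧dz)/∂y + ∂(coeff of dx∧dy)/∂z
  = ∂/∂x (-3*z) - ∂/∂y (-x) + ∂/∂z (-y).
Each of these terms simplifies to sums of mixed partials that cancel in pairs. The result is 0 (by equality of mixed partials for smooth functions — Schwarz / Clairaut).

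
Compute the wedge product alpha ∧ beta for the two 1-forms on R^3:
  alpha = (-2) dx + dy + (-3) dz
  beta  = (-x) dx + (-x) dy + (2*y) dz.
alpha ∧ beta = (3*x) dx ∧ dy + (-3*x - 4*y) dx ∧ dz + (-3*x + 2*y) dy ∧ dz

Distribute the wedge, using dx_i ∧ dx_j = -dx_j ∧ dx_i and dx_i ∧ dx_i = 0. For each pair (i, j) with i < j, the coefficient of dx_i ∧ dx_j in alpha ∧ beta is (alpha_i * beta_j - alpha_j * beta_i). Collecting: alpha ∧ beta = (3*x) dx ∧ dy + (-3*x - 4*y) dx ∧ dz + (-3*x + 2*y) dy ∧ dz.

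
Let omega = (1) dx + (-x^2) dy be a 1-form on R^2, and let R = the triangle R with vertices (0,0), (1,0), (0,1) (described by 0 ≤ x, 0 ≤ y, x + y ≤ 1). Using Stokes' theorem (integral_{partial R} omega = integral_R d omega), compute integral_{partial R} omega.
integral_(partial R) omega = -1/3

Stokes: integral_partial_R omega = integral_R d omega with d omega = (∂Q/∂x - ∂P/∂y) dx ∧ dy.
  ∂Q/∂x = -2*x
  ∂P/∂y = 0
  integrand = ∂Q/∂x - ∂P/∂y = -2*x.
Integrating over R: integral_0^1 integral_0^{1-x} (-2*x) dy dx = -1/3.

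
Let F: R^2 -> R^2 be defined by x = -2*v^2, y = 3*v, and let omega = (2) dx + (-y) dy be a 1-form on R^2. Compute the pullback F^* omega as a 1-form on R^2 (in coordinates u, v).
F^* omega = (-17*v) dv

Using F^*(f dg) = (f ∘ F) d(g ∘ F), substitute each coordinate x_i by F_i(u, v) in f_i, and replace dx_i by d F_i = (∂F_i/∂u) du + (∂F_i/∂v) dv.
  For the x component: f_1(F) = 2; d F_1 = (0) du + (-4*v) dv
  For the y component: f_2(F) = -3*v; d F_2 = (0) du + (3) dv
Combining and collecting du, dv coefficients:
  coeff of du: 0
  coeff of dv: -17*v
F^* omega = (-17*v) dv.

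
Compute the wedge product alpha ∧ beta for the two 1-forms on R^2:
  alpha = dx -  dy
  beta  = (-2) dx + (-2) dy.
alpha ∧ beta = (-4) dx ∧ dy

Distribute the wedge, using dx_i ∧ dx_j = -dx_j ∧ dx_i and dx_i ∧ dx_i = 0. For each pair (i, j) with i < j, the coefficient of dx_i ∧ dx_j in alpha ∧ beta is (alpha_i * beta_j - alpha_j * beta_i). Collecting: alpha ∧ beta = (-4) dx ∧ dy.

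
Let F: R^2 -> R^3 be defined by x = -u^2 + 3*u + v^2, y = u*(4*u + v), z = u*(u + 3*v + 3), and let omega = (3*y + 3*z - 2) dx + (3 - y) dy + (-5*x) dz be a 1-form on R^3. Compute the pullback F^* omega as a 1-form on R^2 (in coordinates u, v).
F^* omega = (-52*u^3 - 21*u^2*v + 12*u^2 - 11*u*v^2 - 9*u*v + 10*u - 15*v^3 - 15*v^2 + 3*v - 6) du + (11*u^3 + 29*u^2*v - 45*u^2 + 9*u*v^2 + 18*u*v + 3*u - 4*v) dv

Using F^*(f dg) = (f ∘ F) d(g ∘ F), substitute each coordinate x_i by F_i(u, v) in f_i, and replace dx_i by d F_i = (∂F_i/∂u) du + (∂F_i/∂v) dv.
  For the x component: f_1(F) = 15*u^2 + 12*u*v + 9*u - 2; d F_1 = (3 - 2*u) du + (2*v) dv
  For the y component: f_2(F) = -4*u^2 - u*v + 3; d F_2 = (8*u + v) du + (u) dv
  For the z component: f_3(F) = 5*u^2 - 15*u - 5*v^2; d F_3 = (2*u + 3*v + 3) du + (3*u) dv
Combining and collecting du, dv coefficients:
  coeff of du: -52*u^3 - 21*u^2*v + 12*u^2 - 11*u*v^2 - 9*u*v + 10*u - 15*v^3 - 15*v^2 + 3*v - 6
  coeff of dv: 11*u^3 + 29*u^2*v - 45*u^2 + 9*u*v^2 + 18*u*v + 3*u - 4*v
F^* omega = (-52*u^3 - 21*u^2*v + 12*u^2 - 11*u*v^2 - 9*u*v + 10*u - 15*v^3 - 15*v^2 + 3*v - 6) du + (11*u^3 + 29*u^2*v - 45*u^2 + 9*u*v^2 + 18*u*v + 3*u - 4*v) dv.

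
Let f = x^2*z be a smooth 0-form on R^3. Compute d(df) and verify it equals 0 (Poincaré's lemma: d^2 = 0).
d(df) = 0

Step 1: df = sum_i (∂f/∂x_i) dx_i = (2*x*z) dx + (0) dy + (x^2) dz.
Step 2: Apply d again. Using the 1-form formula, the coefficient of dx ∧ dy in d(df) is ∂^2 f/∂x ∂y - ∂^2 f/∂y ∂x = (0) - (0) = 0 (equality of mixed partials for smooth f).
Similarly for dx ∧ dz and dy ∧ dz — all coefficients vanish. So d(df) = 0.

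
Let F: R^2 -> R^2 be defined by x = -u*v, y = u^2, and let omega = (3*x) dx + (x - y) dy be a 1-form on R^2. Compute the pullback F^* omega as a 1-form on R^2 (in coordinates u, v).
F^* omega = (u*(-2*u^2 - 2*u*v + 3*v^2)) du + (3*u^2*v) dv

Using F^*(f dg) = (f ∘ F) d(g ∘ F), substitute each coordinate x_i by F_i(u, v) in f_i, and replace dx_i by d F_i = (∂F_i/∂u) du + (∂F_i/∂v) dv.
  For the x component: f_1(F) = -3*u*v; d F_1 = (-v) du + (-u) dv
  For the y component: f_2(F) = u*(-u - v); d F_2 = (2*u) du + (0) dv
Combining and collecting du, dv coefficients:
  coeff of du: u*(-2*u^2 - 2*u*v + 3*v^2)
  coeff of dv: 3*u^2*v
F^* omega = (u*(-2*u^2 - 2*u*v + 3*v^2)) du + (3*u^2*v) dv.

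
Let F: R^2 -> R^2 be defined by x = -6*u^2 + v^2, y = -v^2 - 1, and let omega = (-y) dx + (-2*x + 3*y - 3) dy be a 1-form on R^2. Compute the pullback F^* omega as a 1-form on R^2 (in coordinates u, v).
F^* omega = (12*u*(-v^2 - 1)) du + (2*v*(-12*u^2 + 6*v^2 + 7)) dv

Using F^*(f dg) = (f ∘ F) d(g ∘ F), substitute each coordinate x_i by F_i(u, v) in f_i, and replace dx_i by d F_i = (∂F_i/∂u) du + (∂F_i/∂v) dv.
  For the x component: f_1(F) = v^2 + 1; d F_1 = (-12*u) du + (2*v) dv
  For the y component: f_2(F) = 12*u^2 - 5*v^2 - 6; d F_2 = (0) du + (-2*v) dv
Combining and collecting du, dv coefficients:
  coeff of du: 12*u*(-v^2 - 1)
  coeff of dv: 2*v*(-12*u^2 + 6*v^2 + 7)
F^* omega = (12*u*(-v^2 - 1)) du + (2*v*(-12*u^2 + 6*v^2 + 7)) dv.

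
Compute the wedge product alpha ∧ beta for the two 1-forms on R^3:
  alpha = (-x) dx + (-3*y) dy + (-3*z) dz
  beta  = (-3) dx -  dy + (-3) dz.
alpha ∧ beta = (x - 9*y) dx ∧ dy + (3*x - 9*z) dx ∧ dz + (9*y - 3*z) dy ∧ dz

Distribute the wedge, using dx_i ∧ dx_j = -dx_j ∧ dx_i and dx_i ∧ dx_i = 0. For each pair (i, j) with i < j, the coefficient of dx_i ∧ dx_j in alpha ∧ beta is (alpha_i * beta_j - alpha_j * beta_i). Collecting: alpha ∧ beta = (x - 9*y) dx ∧ dy + (3*x - 9*z) dx ∧ dz + (9*y - 3*z) dy ∧ dz.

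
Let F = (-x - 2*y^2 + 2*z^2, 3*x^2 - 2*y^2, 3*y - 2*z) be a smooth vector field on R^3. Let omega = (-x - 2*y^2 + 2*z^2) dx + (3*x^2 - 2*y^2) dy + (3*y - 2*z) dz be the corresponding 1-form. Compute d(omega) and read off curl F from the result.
d(omega) = (3) dy ∧ dz + (4*z) dz ∧ dx + (6*x + 4*y) dx ∧ dy; curl F = (3, 4*z, 6*x + 4*y)

d omega = sum_{i<j} (∂f_j/∂x_i - ∂f_i/∂x_j) dx_i ∧ dx_j. Under the identification (dy ∧ dz, dz ∧ dx, dx ∧ dy) ↔ (e_x, e_y, e_z), the coefficients are exactly the components of curl F. Compute:
  ∂R/∂y - ∂Q/∂z = (3) - (0) = 3
  ∂P/∂z - ∂R/∂x = (4*z) - (0) = 4*z
  ∂Q/∂x - ∂P/∂y = (6*x) - (-4*y) = 6*x + 4*y.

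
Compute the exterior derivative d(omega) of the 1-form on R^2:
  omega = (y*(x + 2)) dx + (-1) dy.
d(omega) = (-x - 2) dx ∧ dy

For a 1-form omega = sum_i f_i dx_i, the exterior derivative is
  d(omega) = sum_{i < j} (∂f_j/∂x_i - ∂f_i/∂x_j) dx_i ∧ dx_j.
  coefficient of dx ∧ dy: ∂f_2/∂x - ∂f_1/∂y = ∂(-1)/∂x - ∂(y*(x + 2))/∂y = -x - 2
Assembling: d(omega) = (-x - 2) dx ∧ dy.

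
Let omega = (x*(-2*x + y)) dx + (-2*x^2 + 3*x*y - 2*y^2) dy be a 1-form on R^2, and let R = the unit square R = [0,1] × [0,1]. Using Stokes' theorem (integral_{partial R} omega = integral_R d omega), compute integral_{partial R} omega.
integral_(partial R) omega = -1

Stokes: integral_partial_R omega = integral_R d omega with d omega = (∂Q/∂x - ∂P/∂y) dx ∧ dy.
  ∂Q/∂x = -4*x + 3*y
  ∂P/∂y = x
  integrand = ∂Q/∂x - ∂P/∂y = -5*x + 3*y.
Integrating over R: integral_0^1 integral_0^1 (-5*x + 3*y) dx dy = -1.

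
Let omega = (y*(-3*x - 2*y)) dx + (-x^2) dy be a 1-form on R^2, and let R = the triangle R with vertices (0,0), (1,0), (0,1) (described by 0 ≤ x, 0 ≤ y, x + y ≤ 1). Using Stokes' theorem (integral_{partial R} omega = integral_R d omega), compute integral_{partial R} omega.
integral_(partial R) omega = 5/6

Stokes: integral_partial_R omega = integral_R d omega with d omega = (∂Q/∂x - ∂P/∂y) dx ∧ dy.
  ∂Q/∂x = -2*x
  ∂P/∂y = -3*x - 4*y
  integrand = ∂Q/∂x - ∂P/∂y = x + 4*y.
Integrating over R: integral_0^1 integral_0^{1-x} (x + 4*y) dy dx = 5/6.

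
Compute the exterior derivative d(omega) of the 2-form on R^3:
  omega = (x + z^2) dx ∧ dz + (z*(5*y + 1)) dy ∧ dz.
d(omega) = 0

For a 2-form omega = sum_{i<j} g_{ij} dx_i ∧ dx_j, the exterior derivative is
  d(omega) = sum_{i<j} d(g_{ij}) ∧ dx_i ∧ dx_j = sum_{i<j, k} (∂g_{ij}/∂x_k) dx_k ∧ dx_i ∧ dx_j.
Expand each term, using dx_k ∧ dx_i ∧ dx_j = sgn(permutation) dx_{(a)} ∧ dx_{(b)} ∧ dx_{(c)} with (a < b < c) sorted:

Collecting like 3-forms: d(omega) = 0.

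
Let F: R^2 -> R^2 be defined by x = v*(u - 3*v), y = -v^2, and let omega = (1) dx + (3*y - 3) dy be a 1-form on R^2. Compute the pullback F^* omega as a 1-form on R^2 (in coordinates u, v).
F^* omega = (v) du + (u + 6*v^3) dv

Using F^*(f dg) = (f ∘ F) d(g ∘ F), substitute each coordinate x_i by F_i(u, v) in f_i, and replace dx_i by d F_i = (∂F_i/∂u) du + (∂F_i/∂v) dv.
  For the x component: f_1(F) = 1; d F_1 = (v) du + (u - 6*v) dv
  For the y component: f_2(F) = -3*v^2 - 3; d F_2 = (0) du + (-2*v) dv
Combining and collecting du, dv coefficients:
  coeff of du: v
  coeff of dv: u + 6*v^3
F^* omega = (v) du + (u + 6*v^3) dv.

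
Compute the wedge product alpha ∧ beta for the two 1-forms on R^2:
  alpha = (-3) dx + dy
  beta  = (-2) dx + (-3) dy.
alpha ∧ beta = (11) dx ∧ dy

Distribute the wedge, using dx_i ∧ dx_j = -dx_j ∧ dx_i and dx_i ∧ dx_i = 0. For each pair (i, j) with i < j, the coefficient of dx_i ∧ dx_j in alpha ∧ beta is (alpha_i * beta_j - alpha_j * beta_i). Collecting: alpha ∧ beta = (11) dx ∧ dy.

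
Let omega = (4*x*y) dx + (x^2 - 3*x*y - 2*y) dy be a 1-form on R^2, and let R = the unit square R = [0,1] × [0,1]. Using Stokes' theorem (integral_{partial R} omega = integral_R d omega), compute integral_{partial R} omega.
integral_(partial R) omega = -5/2

Stokes: integral_partial_R omega = integral_R d omega with d omega = (∂Q/∂x - ∂P/∂y) dx ∧ dy.
  ∂Q/∂x = 2*x - 3*y
  ∂P/∂y = 4*x
  integrand = ∂Q/∂x - ∂P/∂y = -2*x - 3*y.
Integrating over R: integral_0^1 integral_0^1 (-2*x - 3*y) dx dy = -5/2.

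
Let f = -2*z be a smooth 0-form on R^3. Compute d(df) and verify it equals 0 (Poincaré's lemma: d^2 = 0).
d(df) = 0

Step 1: df = sum_i (∂f/∂x_i) dx_i = (0) dx + (0) dy + (-2) dz.
Step 2: Apply d again. Using the 1-form formula, the coefficient of dx ∧ dy in d(df) is ∂^2 f/∂x ∂y - ∂^2 f/∂y ∂x = (0) - (0) = 0 (equality of mixed partials for smooth f).
Similarly for dx ∧ dz and dy ∧ dz — all coefficients vanish. So d(df) = 0.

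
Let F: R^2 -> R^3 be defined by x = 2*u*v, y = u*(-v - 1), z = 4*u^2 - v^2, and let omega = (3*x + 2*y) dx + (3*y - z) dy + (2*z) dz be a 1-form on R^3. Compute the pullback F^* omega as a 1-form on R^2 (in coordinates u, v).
F^* omega = (64*u^3 + 4*u^2*v + 4*u^2 - 5*u*v^2 + 2*u*v + 3*u - v^3 - v^2) du + (4*u^3 - 5*u^2*v - u^2 - u*v^2 + 4*v^3) dv

Using F^*(f dg) = (f ∘ F) d(g ∘ F), substitute each coordinate x_i by F_i(u, v) in f_i, and replace dx_i by d F_i = (∂F_i/∂u) du + (∂F_i/∂v) dv.
  For the x component: f_1(F) = 2*u*(2*v - 1); d F_1 = (2*v) du + (2*u) dv
  For the y component: f_2(F) = -4*u^2 - 3*u*v - 3*u + v^2; d F_2 = (-v - 1) du + (-u) dv
  For the z component: f_3(F) = 8*u^2 - 2*v^2; d F_3 = (8*u) du + (-2*v) dv
Combining and collecting du, dv coefficients:
  coeff of du: 64*u^3 + 4*u^2*v + 4*u^2 - 5*u*v^2 + 2*u*v + 3*u - v^3 - v^2
  coeff of dv: 4*u^3 - 5*u^2*v - u^2 - u*v^2 + 4*v^3
F^* omega = (64*u^3 + 4*u^2*v + 4*u^2 - 5*u*v^2 + 2*u*v + 3*u - v^3 - v^2) du + (4*u^3 - 5*u^2*v - u^2 - u*v^2 + 4*v^3) dv.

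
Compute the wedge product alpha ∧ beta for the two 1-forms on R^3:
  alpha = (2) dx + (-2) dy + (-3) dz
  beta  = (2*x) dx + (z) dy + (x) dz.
alpha ∧ beta = (4*x + 2*z) dx ∧ dy + (8*x) dx ∧ dz + (-2*x + 3*z) dy ∧ dz

Distribute the wedge, using dx_i ∧ dx_j = -dx_j ∧ dx_i and dx_i ∧ dx_i = 0. For each pair (i, j) with i < j, the coefficient of dx_i ∧ dx_j in alpha ∧ beta is (alpha_i * beta_j - alpha_j * beta_i). Collecting: alpha ∧ beta = (4*x + 2*z) dx ∧ dy + (8*x) dx ∧ dz + (-2*x + 3*z) dy ∧ dz.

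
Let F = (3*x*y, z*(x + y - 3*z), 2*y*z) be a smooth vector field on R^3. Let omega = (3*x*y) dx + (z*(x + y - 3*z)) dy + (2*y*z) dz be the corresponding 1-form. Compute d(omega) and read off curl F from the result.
d(omega) = (-x - y + 8*z) dy ∧ dz + (0) dz ∧ dx + (-3*x + z) dx ∧ dy; curl F = (-x - y + 8*z, 0, -3*x + z)

d omega = sum_{i<j} (∂f_j/∂x_i - ∂f_i/∂x_j) dx_i ∧ dx_j. Under the identification (dy ∧ dz, dz ∧ dx, dx ∧ dy) ↔ (e_x, e_y, e_z), the coefficients are exactly the components of curl F. Compute:
  ∂R/∂y - ∂Q/∂z = (2*z) - (x + y - 6*z) = -x - y + 8*z
  ∂P/∂z - ∂R/∂x = (0) - (0) = 0
  ∂Q/∂x - ∂P/∂y = (z) - (3*x) = -3*x + z.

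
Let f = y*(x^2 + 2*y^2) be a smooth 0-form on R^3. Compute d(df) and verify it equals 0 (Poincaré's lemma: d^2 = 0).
d(df) = 0

Step 1: df = sum_i (∂f/∂x_i) dx_i = (2*x*y) dx + (x^2 + 6*y^2) dy + (0) dz.
Step 2: Apply d again. Using the 1-form formula, the coefficient of dx ∧ dy in d(df) is ∂^2 f/∂x ∂y - ∂^2 f/∂y ∂x = (2*x) - (2*x) = 0 (equality of mixed partials for smooth f).
Similarly for dx ∧ dz and dy ∧ dz — all coefficients vanish. So d(df) = 0.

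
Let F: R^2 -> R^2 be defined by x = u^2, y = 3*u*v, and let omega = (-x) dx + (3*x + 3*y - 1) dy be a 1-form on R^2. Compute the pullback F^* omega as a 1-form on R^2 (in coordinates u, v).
F^* omega = (-2*u^3 + 9*u^2*v + 27*u*v^2 - 3*v) du + (3*u*(3*u^2 + 9*u*v - 1)) dv

Using F^*(f dg) = (f ∘ F) d(g ∘ F), substitute each coordinate x_i by F_i(u, v) in f_i, and replace dx_i by d F_i = (∂F_i/∂u) du + (∂F_i/∂v) dv.
  For the x component: f_1(F) = -u^2; d F_1 = (2*u) du + (0) dv
  For the y component: f_2(F) = 3*u^2 + 9*u*v - 1; d F_2 = (3*v) du + (3*u) dv
Combining and collecting du, dv coefficients:
  coeff of du: -2*u^3 + 9*u^2*v + 27*u*v^2 - 3*v
  coeff of dv: 3*u*(3*u^2 + 9*u*v - 1)
F^* omega = (-2*u^3 + 9*u^2*v + 27*u*v^2 - 3*v) du + (3*u*(3*u^2 + 9*u*v - 1)) dv.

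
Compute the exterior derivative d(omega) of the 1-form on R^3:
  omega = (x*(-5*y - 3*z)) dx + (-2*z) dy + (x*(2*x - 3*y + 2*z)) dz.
d(omega) = (5*x) dx ∧ dy + (7*x - 3*y + 2*z) dx ∧ dz + (2 - 3*x) dy ∧ dz

For a 1-form omega = sum_i f_i dx_i, the exterior derivative is
  d(omega) = sum_{i < j} (∂f_j/∂x_i - ∂f_i/∂x_j) dx_i ∧ dx_j.
  coefficient of dx ∧ dy: ∂f_2/∂x - ∂f_1/∂y = ∂(-2*z)/∂x - ∂(x*(-5*y - 3*z))/∂y = 5*x
  coefficient of dx ∧ dz: ∂f_3/∂x - ∂f_1/∂z = ∂(x*(2*x - 3*y + 2*z))/∂x - ∂(x*(-5*y - 3*z))/∂z = 7*x - 3*y + 2*z
  coefficient of dy ∧ dz: ∂f_3/∂y - ∂f_2/∂z = ∂(x*(2*x - 3*y + 2*z))/∂y - ∂(-2*z)/∂z = 2 - 3*x
Assembling: d(omega) = (5*x) dx ∧ dy + (7*x - 3*y + 2*z) dx ∧ dz + (2 - 3*x) dy ∧ dz.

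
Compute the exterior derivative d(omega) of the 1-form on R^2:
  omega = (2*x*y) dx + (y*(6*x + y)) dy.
d(omega) = (-2*x + 6*y) dx ∧ dy

For a 1-form omega = sum_i f_i dx_i, the exterior derivative is
  d(omega) = sum_{i < j} (∂f_j/∂x_i - ∂f_i/∂x_j) dx_i ∧ dx_j.
  coefficient of dx ∧ dy: ∂f_2/∂x - ∂f_1/∂y = ∂(y*(6*x + y))/∂x - ∂(2*x*y)/∂y = -2*x + 6*y
Assembling: d(omega) = (-2*x + 6*y) dx ∧ dy.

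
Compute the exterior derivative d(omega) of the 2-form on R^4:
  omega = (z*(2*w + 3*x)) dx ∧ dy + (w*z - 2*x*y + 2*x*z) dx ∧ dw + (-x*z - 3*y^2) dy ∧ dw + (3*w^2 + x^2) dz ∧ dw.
d(omega) = (2*w + 3*x) dx ∧ dy ∧ dz + (2*x + z) dx ∧ dy ∧ dw + (-w) dx ∧ dz ∧ dw + (x) dy ∧ dz ∧ dw

For a 2-form omega = sum_{i<j} g_{ij} dx_i ∧ dx_j, the exterior derivative is
  d(omega) = sum_{i<j} d(g_{ij}) ∧ dx_i ∧ dx_j = sum_{i<j, k} (∂g_{ij}/∂x_k) dx_k ∧ dx_i ∧ dx_j.
Expand each term, using dx_k ∧ dx_i ∧ dx_j = sgn(permutation) dx_{(a)} ∧ dx_{(b)} ∧ dx_{(c)} with (a < b < c) sorted:
  d(z*(2*w + 3*x)) includes (∂/∂z)(z*(2*w + 3*x)) dz = (2*w + 3*x) dz, which multiplied by dx ∧ dy gives (2*w + 3*x) dx ∧ dy ∧ dz
  d(z*(2*w + 3*x)) includes (∂/∂w)(z*(2*w + 3*x)) dw = (2*z) dw, which multiplied by dx ∧ dy gives (2*z) dx ∧ dy ∧ dw
  d(w*z - 2*x*y + 2*x*z) includes (∂/∂y)(w*z - 2*x*y + 2*x*z) dy = (-2*x) dy, which multiplied by dx ∧ dw gives (2*x) dx ∧ dy ∧ dw
  d(w*z - 2*x*y + 2*x*z) includes (∂/∂z)(w*z - 2*x*y + 2*x*z) dz = (w + 2*x) dz, which multiplied by dx ∧ dw gives (-w - 2*x) dx ∧ dz ∧ dw
  d(-x*z - 3*y^2) includes (∂/∂x)(-x*z - 3*y^2) dx = (-z) dx, which multiplied by dy ∧ dw gives (-z) dx ∧ dy ∧ dw
  d(-x*z - 3*y^2) includes (∂/∂z)(-x*z - 3*y^2) dz = (-x) dz, which multiplied by dy ∧ dw gives (x) dy ∧ dz ∧ dw
  d(3*w^2 + x^2) includes (∂/∂x)(3*w^2 + x^2) dx = (2*x) dx, which multiplied by dz ∧ dw gives (2*x) dx ∧ dz ∧ dw
Collecting like 3-forms: d(omega) = (2*w + 3*x) dx ∧ dy ∧ dz + (2*x + z) dx ∧ dy ∧ dw + (-w) dx ∧ dz ∧ dw + (x) dy ∧ dz ∧ dw.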